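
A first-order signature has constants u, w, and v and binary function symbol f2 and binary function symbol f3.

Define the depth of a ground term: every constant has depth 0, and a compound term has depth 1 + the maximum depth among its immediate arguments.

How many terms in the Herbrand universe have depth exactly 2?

Write N_k for the number of ground terms of depth ≤ k. A term of depth ≤ k is either a constant or a function symbol applied to arguments of depth ≤ k−1, so N_k = 3 + N_{k-1}^2 + N_{k-1}^2.
N_0 = 3
N_1 = 3 + 3^2 + 3^2 = 21
N_2 = 3 + 21^2 + 21^2 = 885
Terms of depth exactly 2: N_2 − N_1 = 885 − 21 = 864.

864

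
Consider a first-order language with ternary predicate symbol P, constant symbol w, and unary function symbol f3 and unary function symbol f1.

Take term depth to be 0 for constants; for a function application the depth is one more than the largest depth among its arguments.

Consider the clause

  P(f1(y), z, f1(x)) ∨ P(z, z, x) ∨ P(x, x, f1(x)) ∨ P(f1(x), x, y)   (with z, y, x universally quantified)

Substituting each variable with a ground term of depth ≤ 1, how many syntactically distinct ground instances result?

27

Ground terms of depth ≤ 1:
  If N_k denotes the number of depth-≤k ground terms, the 1 constant gives N_0 = 1, and each function symbol of arity r contributes N_{k-1}^r new terms at level k: N_k = 1 + N_{k-1} + N_{k-1}.
  N_0 = 1
  N_1 = 1 + 1 + 1 = 3
  Explicitly: w, f3(w), f1(w).
So there are 3 ground terms available for substitution.
The body mentions every one of the 3 quantified variables; since ground terms form a free algebra, no two substitutions collapse to the same formula.
Number of ground instances = 3^3 = 27.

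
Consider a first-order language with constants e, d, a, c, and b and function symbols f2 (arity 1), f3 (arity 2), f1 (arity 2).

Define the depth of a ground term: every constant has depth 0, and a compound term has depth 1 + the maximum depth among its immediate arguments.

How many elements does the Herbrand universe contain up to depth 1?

60

Count level by level. With function symbols f2/1, f3/2, f1/2, the terms of depth ≤ k are the 5 constants together with each function applied to depth-≤(k−1) tuples, so N_k = 5 + N_{k-1} + N_{k-1}^2 + N_{k-1}^2.
N_0 = 5
N_1 = 5 + 5 + 5^2 + 5^2 = 60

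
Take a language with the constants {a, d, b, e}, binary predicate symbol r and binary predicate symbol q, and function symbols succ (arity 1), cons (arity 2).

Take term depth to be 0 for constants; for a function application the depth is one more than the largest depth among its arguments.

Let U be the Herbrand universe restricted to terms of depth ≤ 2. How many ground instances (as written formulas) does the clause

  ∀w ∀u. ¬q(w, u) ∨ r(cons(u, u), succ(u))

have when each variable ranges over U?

Ground terms of depth ≤ 2:
  If N_k denotes the number of depth-≤k ground terms, the 4 constants give N_0 = 4, and each function symbol of arity r contributes N_{k-1}^r new terms at level k: N_k = 4 + N_{k-1} + N_{k-1}^2.
  N_0 = 4
  N_1 = 4 + 4 + 4^2 = 24
  N_2 = 4 + 24 + 24^2 = 604
So there are 604 ground terms available for substitution.
The clause has 2 distinct variables (w, u), each appearing in the body. In the free term algebra distinct substitutions yield syntactically distinct ground instances.
Number of ground instances = 604^2 = 364816.

364816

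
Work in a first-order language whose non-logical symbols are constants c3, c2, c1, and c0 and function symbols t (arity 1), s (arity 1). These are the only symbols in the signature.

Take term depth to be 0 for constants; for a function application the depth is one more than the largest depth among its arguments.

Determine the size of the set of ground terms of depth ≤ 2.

28

Count level by level. With function symbols t/1, s/1, the terms of depth ≤ k are the 4 constants together with each function applied to depth-≤(k−1) tuples, so N_k = 4 + N_{k-1} + N_{k-1}.
N_0 = 4
N_1 = 4 + 4 + 4 = 12
N_2 = 4 + 12 + 12 = 28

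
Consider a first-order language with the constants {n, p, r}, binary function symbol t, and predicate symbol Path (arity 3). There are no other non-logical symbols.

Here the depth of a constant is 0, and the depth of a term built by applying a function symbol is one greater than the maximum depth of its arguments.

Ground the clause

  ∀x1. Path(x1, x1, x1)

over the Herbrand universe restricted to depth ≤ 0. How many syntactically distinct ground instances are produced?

Ground terms of depth ≤ 0:
  Let N_k count ground terms of depth at most k. Each non-constant term of depth ≤ k is some function symbol applied to depth-≤(k−1) arguments, giving N_k = 3 + N_{k-1}^2.
  N_0 = 3
  Explicitly: n, p, r.
So there are 3 ground terms available for substitution.
The clause has 1 distinct variable (x1), which appears in the body. In the free term algebra distinct substitutions yield syntactically distinct ground instances.
Number of ground instances = 3.

3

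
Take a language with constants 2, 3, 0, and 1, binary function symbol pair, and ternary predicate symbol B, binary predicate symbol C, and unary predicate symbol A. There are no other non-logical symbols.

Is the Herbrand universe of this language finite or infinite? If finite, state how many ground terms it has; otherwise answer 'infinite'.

infinite

The signature has at least one function symbol (pair, arity 2) and at least one constant (2).
Iterating pair gives infinitely many distinct ground terms: 2, pair(2, 2), pair(pair(2, 2), pair(2, 2)), ...
So the Herbrand universe is infinite.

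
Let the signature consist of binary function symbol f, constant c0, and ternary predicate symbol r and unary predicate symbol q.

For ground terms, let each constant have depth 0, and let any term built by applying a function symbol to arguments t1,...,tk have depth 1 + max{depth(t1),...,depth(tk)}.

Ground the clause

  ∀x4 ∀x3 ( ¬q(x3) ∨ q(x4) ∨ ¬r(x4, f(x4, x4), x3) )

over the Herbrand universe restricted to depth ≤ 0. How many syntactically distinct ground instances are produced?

1

Ground terms of depth ≤ 0:
  Let N_k count ground terms of depth at most k. Each non-constant term of depth ≤ k is some function symbol applied to depth-≤(k−1) arguments, giving N_k = 1 + N_{k-1}^2.
  N_0 = 1
So there is exactly 1 ground term available for substitution.
There are 2 variables to instantiate (x4, x3), each occurring in at least one literal, so different choices give different ground instances.
Number of ground instances = 1^2 = 1.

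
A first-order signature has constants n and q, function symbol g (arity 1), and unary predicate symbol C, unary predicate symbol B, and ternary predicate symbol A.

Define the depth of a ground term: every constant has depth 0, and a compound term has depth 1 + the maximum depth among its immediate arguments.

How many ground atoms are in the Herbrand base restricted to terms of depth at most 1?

72

First count ground terms of depth ≤ 1.
If N_k denotes the number of depth-≤k ground terms, the 2 constants give N_0 = 2, and each function symbol of arity r contributes N_{k-1}^r new terms at level k: N_k = 2 + N_{k-1}.
N_0 = 2
N_1 = 2 + 2 = 4
Explicitly: n, q, g(n), g(q).
So |H| = 4.
A ground atom is a predicate applied to a tuple of terms from H, so the count is the sum over predicates of |H|^arity:
  C: 4;  B: 4;  A: 4^3 = 64
Total ground atoms: 4 + 4 + 64 = 72.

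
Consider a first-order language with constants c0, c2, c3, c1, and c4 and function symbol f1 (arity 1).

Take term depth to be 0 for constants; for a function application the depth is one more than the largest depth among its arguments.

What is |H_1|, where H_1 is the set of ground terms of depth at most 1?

10

If N_k denotes the number of depth-≤k ground terms, the 5 constants give N_0 = 5, and each function symbol of arity r contributes N_{k-1}^r new terms at level k: N_k = 5 + N_{k-1}.
N_0 = 5
N_1 = 5 + 5 = 10
Explicitly: c0, c2, c3, c1, c4, f1(c0), f1(c2), f1(c3), f1(c1), f1(c4).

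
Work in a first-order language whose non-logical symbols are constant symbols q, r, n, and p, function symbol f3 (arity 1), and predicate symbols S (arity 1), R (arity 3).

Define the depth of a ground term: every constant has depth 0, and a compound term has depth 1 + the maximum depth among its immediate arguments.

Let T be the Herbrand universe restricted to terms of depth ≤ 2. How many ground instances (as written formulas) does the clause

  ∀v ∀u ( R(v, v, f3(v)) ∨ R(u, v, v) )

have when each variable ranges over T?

144

Ground terms of depth ≤ 2:
  Let N_k = |{terms of depth ≤ k}|. Then N_0 = 4 and N_k = 4 + N_{k-1} for k ≥ 1 (one summand per function symbol, arity giving the exponent).
  N_0 = 4
  N_1 = 4 + 4 = 8
  N_2 = 4 + 8 = 12
So there are 12 ground terms available for substitution.
The body mentions every one of the 2 quantified variables; since ground terms form a free algebra, no two substitutions collapse to the same formula.
Number of ground instances = 12^2 = 144.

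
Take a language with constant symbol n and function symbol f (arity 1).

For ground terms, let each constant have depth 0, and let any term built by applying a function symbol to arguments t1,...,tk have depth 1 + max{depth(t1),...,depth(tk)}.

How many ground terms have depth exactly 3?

1

Let N_k = |{terms of depth ≤ k}|. Then N_0 = 1 and N_k = 1 + N_{k-1} for k ≥ 1 (one summand per function symbol, arity giving the exponent).
N_0 = 1
N_1 = 1 + 1 = 2
N_2 = 1 + 2 = 3
N_3 = 1 + 3 = 4
Terms of depth exactly 3: N_3 − N_2 = 4 − 3 = 1.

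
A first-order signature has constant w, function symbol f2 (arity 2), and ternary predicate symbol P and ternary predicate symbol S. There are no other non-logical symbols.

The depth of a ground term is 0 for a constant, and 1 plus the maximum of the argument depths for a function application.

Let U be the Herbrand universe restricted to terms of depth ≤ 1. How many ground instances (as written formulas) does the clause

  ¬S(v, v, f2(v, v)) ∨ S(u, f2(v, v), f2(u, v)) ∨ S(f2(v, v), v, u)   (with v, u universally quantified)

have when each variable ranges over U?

4

Ground terms of depth ≤ 1:
  Count level by level. With function symbols f2/2, the terms of depth ≤ k are the 1 constant together with each function applied to depth-≤(k−1) tuples, so N_k = 1 + N_{k-1}^2.
  N_0 = 1
  N_1 = 1 + 1^2 = 2
  Explicitly: w, f2(w, w).
So there are 2 ground terms available for substitution.
Each of v, u ranges independently over the available ground terms, and distinct assignments produce distinct instances.
Number of ground instances = 2^2 = 4.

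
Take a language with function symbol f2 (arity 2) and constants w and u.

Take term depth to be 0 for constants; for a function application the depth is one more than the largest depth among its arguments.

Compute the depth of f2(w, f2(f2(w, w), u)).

3

depth(f2(w, w)) = 1 + max(0, 0) = 1
depth(f2(f2(w, w), u)) = 1 + max(1, 0) = 2
depth(f2(w, f2(f2(w, w), u))) = 1 + max(0, 2) = 3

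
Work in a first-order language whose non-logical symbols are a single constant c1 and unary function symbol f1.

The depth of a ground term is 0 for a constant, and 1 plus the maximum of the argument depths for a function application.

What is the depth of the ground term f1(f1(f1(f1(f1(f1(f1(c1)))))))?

7

depth(f1(c1)) = 1 + depth(c1) = 1 + 0 = 1
depth(f1(f1(c1))) = 1 + depth(f1(c1)) = 1 + 1 = 2
depth(f1(f1(f1(c1)))) = 1 + depth(f1(f1(c1))) = 1 + 2 = 3
depth(f1(f1(f1(f1(c1))))) = 1 + depth(f1(f1(f1(c1)))) = 1 + 3 = 4
depth(f1(f1(f1(f1(f1(c1)))))) = 1 + depth(f1(f1(f1(f1(c1))))) = 1 + 4 = 5
depth(f1(f1(f1(f1(f1(f1(c1))))))) = 1 + depth(f1(f1(f1(f1(f1(c1)))))) = 1 + 5 = 6
depth(f1(f1(f1(f1(f1(f1(f1(c1)))))))) = 1 + depth(f1(f1(f1(f1(f1(f1(c1))))))) = 1 + 6 = 7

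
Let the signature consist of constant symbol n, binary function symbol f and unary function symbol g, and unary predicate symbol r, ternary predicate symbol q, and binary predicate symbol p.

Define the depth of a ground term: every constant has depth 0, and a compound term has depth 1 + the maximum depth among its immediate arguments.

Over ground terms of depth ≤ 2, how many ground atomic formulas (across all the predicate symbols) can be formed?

2379

First count ground terms of depth ≤ 2.
Let N_k = |{terms of depth ≤ k}|. Then N_0 = 1 and N_k = 1 + N_{k-1}^2 + N_{k-1} for k ≥ 1 (one summand per function symbol, arity giving the exponent).
N_0 = 1
N_1 = 1 + 1^2 + 1 = 3
N_2 = 1 + 3^2 + 3 = 13
So |H| = 13.
For each predicate symbol, the number of ground atoms is |H| raised to its arity; summing:
  r: 13;  q: 13^3 = 2197;  p: 13^2 = 169
Total ground atoms: 13 + 2197 + 169 = 2379.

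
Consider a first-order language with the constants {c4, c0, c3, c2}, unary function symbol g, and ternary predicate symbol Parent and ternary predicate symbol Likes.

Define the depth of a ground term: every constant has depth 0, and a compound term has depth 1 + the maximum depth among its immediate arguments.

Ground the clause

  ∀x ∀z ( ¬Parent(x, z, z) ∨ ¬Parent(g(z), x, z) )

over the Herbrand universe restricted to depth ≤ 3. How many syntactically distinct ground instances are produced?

256

Ground terms of depth ≤ 3:
  Let N_k count ground terms of depth at most k. Each non-constant term of depth ≤ k is some function symbol applied to depth-≤(k−1) arguments, giving N_k = 4 + N_{k-1}.
  N_0 = 4
  N_1 = 4 + 4 = 8
  N_2 = 4 + 8 = 12
  N_3 = 4 + 12 = 16
So there are 16 ground terms available for substitution.
The body mentions every one of the 2 quantified variables; since ground terms form a free algebra, no two substitutions collapse to the same formula.
Number of ground instances = 16^2 = 256.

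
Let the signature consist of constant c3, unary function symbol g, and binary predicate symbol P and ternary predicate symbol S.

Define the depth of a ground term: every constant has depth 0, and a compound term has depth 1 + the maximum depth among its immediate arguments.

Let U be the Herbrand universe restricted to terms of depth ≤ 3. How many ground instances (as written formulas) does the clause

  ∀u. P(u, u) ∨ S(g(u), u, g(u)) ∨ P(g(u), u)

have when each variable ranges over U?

4

Ground terms of depth ≤ 3:
  Write N_k for the number of ground terms of depth ≤ k. A term of depth ≤ k is either a constant or a function symbol applied to arguments of depth ≤ k−1, so N_k = 1 + N_{k-1}.
  N_0 = 1
  N_1 = 1 + 1 = 2
  N_2 = 1 + 2 = 3
  N_3 = 1 + 3 = 4
So there are 4 ground terms available for substitution.
The body mentions the single quantified variable u; since ground terms form a free algebra, no two substitutions collapse to the same formula.
Number of ground instances = 4.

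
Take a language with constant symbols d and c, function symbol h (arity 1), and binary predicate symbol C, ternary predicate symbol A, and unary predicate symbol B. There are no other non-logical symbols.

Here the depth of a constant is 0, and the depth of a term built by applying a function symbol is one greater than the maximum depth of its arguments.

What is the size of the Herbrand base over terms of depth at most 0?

14

First count ground terms of depth ≤ 0.
Let N_k count ground terms of depth at most k. Each non-constant term of depth ≤ k is some function symbol applied to depth-≤(k−1) arguments, giving N_k = 2 + N_{k-1}.
N_0 = 2
Explicitly: d, c.
So |H| = 2.
A ground atom is a predicate applied to a tuple of terms from H, so the count is the sum over predicates of |H|^arity:
  C: 2^2 = 4;  A: 2^3 = 8;  B: 2
Total ground atoms: 4 + 8 + 2 = 14.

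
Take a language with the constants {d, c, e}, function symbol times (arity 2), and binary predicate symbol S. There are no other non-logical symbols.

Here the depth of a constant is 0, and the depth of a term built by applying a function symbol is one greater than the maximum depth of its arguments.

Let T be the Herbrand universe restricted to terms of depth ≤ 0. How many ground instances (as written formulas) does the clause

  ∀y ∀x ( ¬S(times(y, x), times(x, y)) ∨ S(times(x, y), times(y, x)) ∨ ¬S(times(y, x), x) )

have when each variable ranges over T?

9

Ground terms of depth ≤ 0:
  Count level by level. With function symbols times/2, the terms of depth ≤ k are the 3 constants together with each function applied to depth-≤(k−1) tuples, so N_k = 3 + N_{k-1}^2.
  N_0 = 3
  Explicitly: d, c, e.
So there are 3 ground terms available for substitution.
There are 2 variables to instantiate (y, x), each occurring in at least one literal, so different choices give different ground instances.
Number of ground instances = 3^2 = 9.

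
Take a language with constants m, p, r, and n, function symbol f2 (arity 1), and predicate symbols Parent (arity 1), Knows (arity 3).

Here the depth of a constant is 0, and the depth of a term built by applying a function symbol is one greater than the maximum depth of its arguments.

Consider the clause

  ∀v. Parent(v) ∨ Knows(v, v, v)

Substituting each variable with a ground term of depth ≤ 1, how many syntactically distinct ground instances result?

8

Ground terms of depth ≤ 1:
  If N_k denotes the number of depth-≤k ground terms, the 4 constants give N_0 = 4, and each function symbol of arity r contributes N_{k-1}^r new terms at level k: N_k = 4 + N_{k-1}.
  N_0 = 4
  N_1 = 4 + 4 = 8
So there are 8 ground terms available for substitution.
The variable v ranges independently over the available ground terms, and distinct assignments produce distinct instances.
Number of ground instances = 8.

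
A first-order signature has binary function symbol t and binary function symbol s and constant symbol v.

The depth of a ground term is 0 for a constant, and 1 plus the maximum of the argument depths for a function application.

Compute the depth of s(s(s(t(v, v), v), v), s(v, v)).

depth(t(v, v)) = 1 + max(0, 0) = 1
depth(s(t(v, v), v)) = 1 + max(1, 0) = 2
depth(s(s(t(v, v), v), v)) = 1 + max(2, 0) = 3
depth(s(v, v)) = 1 + max(0, 0) = 1
depth(s(s(s(t(v, v), v), v), s(v, v))) = 1 + max(3, 1) = 4

4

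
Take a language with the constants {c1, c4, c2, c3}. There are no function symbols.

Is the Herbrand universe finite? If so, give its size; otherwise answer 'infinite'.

There are no function symbols, so every ground term is one of the 4 constants.
The Herbrand universe is {c1, c4, c2, c3}, which is finite with 4 elements.

4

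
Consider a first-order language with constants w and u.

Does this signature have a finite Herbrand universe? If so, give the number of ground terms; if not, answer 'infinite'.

2

There are no function symbols, so every ground term is one of the 2 constants.
The Herbrand universe is {w, u}, which is finite with 2 elements.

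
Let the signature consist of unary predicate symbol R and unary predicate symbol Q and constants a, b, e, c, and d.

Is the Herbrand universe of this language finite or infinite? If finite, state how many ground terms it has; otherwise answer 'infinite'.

5

There are no function symbols, so every ground term is one of the 5 constants.
The Herbrand universe is {a, b, e, c, d}, which is finite with 5 elements.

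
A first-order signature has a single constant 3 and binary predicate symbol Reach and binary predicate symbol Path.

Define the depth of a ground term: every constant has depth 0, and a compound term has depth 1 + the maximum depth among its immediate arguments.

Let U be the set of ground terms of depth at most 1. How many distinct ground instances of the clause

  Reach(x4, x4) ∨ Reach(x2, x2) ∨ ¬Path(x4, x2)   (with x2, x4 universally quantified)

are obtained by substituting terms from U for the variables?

1

Ground terms of depth ≤ 1:
  With no function symbols every ground term is a constant, so there is exactly 1 ground term at every depth bound.
  N_0 = 1
  N_1 = 1
So there is exactly 1 ground term available for substitution.
There are 2 variables to instantiate (x2, x4), each occurring in at least one literal, so different choices give different ground instances.
Number of ground instances = 1^2 = 1.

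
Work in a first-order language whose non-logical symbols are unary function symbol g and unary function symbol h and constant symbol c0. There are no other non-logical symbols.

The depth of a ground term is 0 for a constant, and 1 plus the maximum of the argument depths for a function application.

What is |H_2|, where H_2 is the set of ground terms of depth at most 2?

Count level by level. With function symbols g/1, h/1, the terms of depth ≤ k are the 1 constant together with each function applied to depth-≤(k−1) tuples, so N_k = 1 + N_{k-1} + N_{k-1}.
N_0 = 1
N_1 = 1 + 1 + 1 = 3
N_2 = 1 + 3 + 3 = 7

7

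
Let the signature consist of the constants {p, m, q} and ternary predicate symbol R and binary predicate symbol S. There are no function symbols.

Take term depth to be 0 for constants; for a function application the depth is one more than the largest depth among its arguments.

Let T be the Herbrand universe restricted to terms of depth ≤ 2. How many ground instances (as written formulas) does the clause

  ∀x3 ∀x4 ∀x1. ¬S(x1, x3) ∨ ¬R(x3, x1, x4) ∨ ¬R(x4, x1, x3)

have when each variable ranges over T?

27

Ground terms of depth ≤ 2:
  With no function symbols every ground term is a constant, so there are exactly 3 ground terms at every depth bound.
  N_0 = 3
  N_1 = 3
  N_2 = 3
  Explicitly: p, m, q.
So there are 3 ground terms available for substitution.
There are 3 variables to instantiate (x3, x4, x1), each occurring in at least one literal, so different choices give different ground instances.
Number of ground instances = 3^3 = 27.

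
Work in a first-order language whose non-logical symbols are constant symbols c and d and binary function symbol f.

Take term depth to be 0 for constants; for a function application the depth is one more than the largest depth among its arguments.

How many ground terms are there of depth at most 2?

Let N_k count ground terms of depth at most k. Each non-constant term of depth ≤ k is some function symbol applied to depth-≤(k−1) arguments, giving N_k = 2 + N_{k-1}^2.
N_0 = 2
N_1 = 2 + 2^2 = 6
N_2 = 2 + 6^2 = 38

38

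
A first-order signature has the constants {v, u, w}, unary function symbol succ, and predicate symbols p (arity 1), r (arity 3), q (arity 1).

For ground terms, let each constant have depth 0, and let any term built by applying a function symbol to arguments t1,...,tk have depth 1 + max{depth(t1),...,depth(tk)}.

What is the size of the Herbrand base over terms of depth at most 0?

First count ground terms of depth ≤ 0.
Let N_k count ground terms of depth at most k. Each non-constant term of depth ≤ k is some function symbol applied to depth-≤(k−1) arguments, giving N_k = 3 + N_{k-1}.
N_0 = 3
Explicitly: v, u, w.
So |H| = 3.
For each predicate symbol, the number of ground atoms is |H| raised to its arity; summing:
  p: 3;  r: 3^3 = 27;  q: 3
Total ground atoms: 3 + 27 + 3 = 33.

33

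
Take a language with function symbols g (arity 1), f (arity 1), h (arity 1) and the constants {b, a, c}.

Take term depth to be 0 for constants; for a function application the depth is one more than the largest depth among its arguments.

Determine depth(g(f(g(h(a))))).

4

depth(h(a)) = 1 + depth(a) = 1 + 0 = 1
depth(g(h(a))) = 1 + depth(h(a)) = 1 + 1 = 2
depth(f(g(h(a)))) = 1 + depth(g(h(a))) = 1 + 2 = 3
depth(g(f(g(h(a))))) = 1 + depth(f(g(h(a)))) = 1 + 3 = 4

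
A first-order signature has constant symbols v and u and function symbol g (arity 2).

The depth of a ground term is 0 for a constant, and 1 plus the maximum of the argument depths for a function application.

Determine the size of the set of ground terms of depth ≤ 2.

Let N_k count ground terms of depth at most k. Each non-constant term of depth ≤ k is some function symbol applied to depth-≤(k−1) arguments, giving N_k = 2 + N_{k-1}^2.
N_0 = 2
N_1 = 2 + 2^2 = 6
N_2 = 2 + 6^2 = 38

38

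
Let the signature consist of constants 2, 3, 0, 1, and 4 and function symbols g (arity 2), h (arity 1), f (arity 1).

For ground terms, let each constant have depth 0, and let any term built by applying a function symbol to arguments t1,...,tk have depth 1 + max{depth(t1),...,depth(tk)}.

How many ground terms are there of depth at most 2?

1685

If N_k denotes the number of depth-≤k ground terms, the 5 constants give N_0 = 5, and each function symbol of arity r contributes N_{k-1}^r new terms at level k: N_k = 5 + N_{k-1}^2 + N_{k-1} + N_{k-1}.
N_0 = 5
N_1 = 5 + 5^2 + 5 + 5 = 40
N_2 = 5 + 40^2 + 40 + 40 = 1685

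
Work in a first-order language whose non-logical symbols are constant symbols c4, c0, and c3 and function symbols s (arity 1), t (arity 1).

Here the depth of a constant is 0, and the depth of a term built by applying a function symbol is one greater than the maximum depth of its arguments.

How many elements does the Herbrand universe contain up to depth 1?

Let N_k = |{terms of depth ≤ k}|. Then N_0 = 3 and N_k = 3 + N_{k-1} + N_{k-1} for k ≥ 1 (one summand per function symbol, arity giving the exponent).
N_0 = 3
N_1 = 3 + 3 + 3 = 9
Explicitly: c4, c0, c3, s(c4), s(c0), s(c3), t(c4), t(c0), t(c3).

9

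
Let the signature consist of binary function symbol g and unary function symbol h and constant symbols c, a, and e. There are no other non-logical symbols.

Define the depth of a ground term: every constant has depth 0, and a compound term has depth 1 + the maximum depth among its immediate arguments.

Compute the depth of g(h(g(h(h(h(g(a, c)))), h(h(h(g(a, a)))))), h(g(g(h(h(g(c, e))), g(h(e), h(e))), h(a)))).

depth(g(a, c)) = 1 + max(0, 0) = 1
depth(h(g(a, c))) = 1 + depth(g(a, c)) = 1 + 1 = 2
depth(h(h(g(a, c)))) = 1 + depth(h(g(a, c))) = 1 + 2 = 3
depth(h(h(h(g(a, c))))) = 1 + depth(h(h(g(a, c)))) = 1 + 3 = 4
depth(g(a, a)) = 1 + max(0, 0) = 1
depth(h(g(a, a))) = 1 + depth(g(a, a)) = 1 + 1 = 2
depth(h(h(g(a, a)))) = 1 + depth(h(g(a, a))) = 1 + 2 = 3
depth(h(h(h(g(a, a))))) = 1 + depth(h(h(g(a, a)))) = 1 + 3 = 4
depth(g(h(h(h(g(a, c)))), h(h(h(g(a, a)))))) = 1 + max(4, 4) = 5
depth(h(g(h(h(h(g(a, c)))), h(h(h(g(a, a))))))) = 1 + depth(g(h(h(h(g(a, c)))), h(h(h(g(a, a)))))) = 1 + 5 = 6
depth(g(c, e)) = 1 + max(0, 0) = 1
depth(h(g(c, e))) = 1 + depth(g(c, e)) = 1 + 1 = 2
depth(h(h(g(c, e)))) = 1 + depth(h(g(c, e))) = 1 + 2 = 3
depth(h(e)) = 1 + depth(e) = 1 + 0 = 1
depth(g(h(e), h(e))) = 1 + max(1, 1) = 2
depth(g(h(h(g(c, e))), g(h(e), h(e)))) = 1 + max(3, 2) = 4
depth(h(a)) = 1 + depth(a) = 1 + 0 = 1
depth(g(g(h(h(g(c, e))), g(h(e), h(e))), h(a))) = 1 + max(4, 1) = 5
depth(h(g(g(h(h(g(c, e))), g(h(e), h(e))), h(a)))) = 1 + depth(g(g(h(h(g(c, e))), g(h(e), h(e))), h(a))) = 1 + 5 = 6
depth(g(h(g(h(h(h(g(a, c)))), h(h(h(g(a, a)))))), h(g(g(h(h(g(c, e))), g(h(e), h(e))), h(a))))) = 1 + max(6, 6) = 7

7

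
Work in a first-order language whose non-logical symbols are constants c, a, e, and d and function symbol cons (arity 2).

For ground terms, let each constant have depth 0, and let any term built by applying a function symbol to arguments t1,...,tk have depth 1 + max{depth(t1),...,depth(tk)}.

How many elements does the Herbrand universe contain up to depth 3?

Count level by level. With function symbols cons/2, the terms of depth ≤ k are the 4 constants together with each function applied to depth-≤(k−1) tuples, so N_k = 4 + N_{k-1}^2.
N_0 = 4
N_1 = 4 + 4^2 = 20
N_2 = 4 + 20^2 = 404
N_3 = 4 + 404^2 = 163220

163220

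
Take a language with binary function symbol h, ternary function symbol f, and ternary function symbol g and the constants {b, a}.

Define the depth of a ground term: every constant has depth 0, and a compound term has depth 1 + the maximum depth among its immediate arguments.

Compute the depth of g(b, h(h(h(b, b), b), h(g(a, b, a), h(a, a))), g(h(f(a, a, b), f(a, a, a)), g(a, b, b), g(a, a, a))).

4

depth(h(b, b)) = 1 + max(0, 0) = 1
depth(h(h(b, b), b)) = 1 + max(1, 0) = 2
depth(g(a, b, a)) = 1 + max(0, 0, 0) = 1
depth(h(a, a)) = 1 + max(0, 0) = 1
depth(h(g(a, b, a), h(a, a))) = 1 + max(1, 1) = 2
depth(h(h(h(b, b), b), h(g(a, b, a), h(a, a)))) = 1 + max(2, 2) = 3
depth(f(a, a, b)) = 1 + max(0, 0, 0) = 1
depth(f(a, a, a)) = 1 + max(0, 0, 0) = 1
depth(h(f(a, a, b), f(a, a, a))) = 1 + max(1, 1) = 2
depth(g(a, b, b)) = 1 + max(0, 0, 0) = 1
depth(g(a, a, a)) = 1 + max(0, 0, 0) = 1
depth(g(h(f(a, a, b), f(a, a, a)), g(a, b, b), g(a, a, a))) = 1 + max(2, 1, 1) = 3
depth(g(b, h(h(h(b, b), b), h(g(a, b, a), h(a, a))), g(h(f(a, a, b), f(a, a, a)), g(a, b, b), g(a, a, a)))) = 1 + max(0, 3, 3) = 4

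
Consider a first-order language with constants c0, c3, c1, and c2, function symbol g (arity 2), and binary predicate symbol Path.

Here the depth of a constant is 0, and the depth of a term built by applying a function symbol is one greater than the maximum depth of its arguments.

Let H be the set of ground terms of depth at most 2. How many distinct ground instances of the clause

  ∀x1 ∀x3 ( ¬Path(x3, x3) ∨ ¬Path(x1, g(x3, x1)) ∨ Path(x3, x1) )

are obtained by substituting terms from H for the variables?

Ground terms of depth ≤ 2:
  Let N_k = |{terms of depth ≤ k}|. Then N_0 = 4 and N_k = 4 + N_{k-1}^2 for k ≥ 1 (one summand per function symbol, arity giving the exponent).
  N_0 = 4
  N_1 = 4 + 4^2 = 20
  N_2 = 4 + 20^2 = 404
So there are 404 ground terms available for substitution.
The clause has 2 distinct variables (x1, x3), each appearing in the body. In the free term algebra distinct substitutions yield syntactically distinct ground instances.
Number of ground instances = 404^2 = 163216.

163216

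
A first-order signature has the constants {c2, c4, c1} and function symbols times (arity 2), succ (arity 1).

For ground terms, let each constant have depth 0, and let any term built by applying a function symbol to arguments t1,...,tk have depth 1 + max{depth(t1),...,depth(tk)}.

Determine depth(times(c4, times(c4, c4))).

depth(times(c4, c4)) = 1 + max(0, 0) = 1
depth(times(c4, times(c4, c4))) = 1 + max(0, 1) = 2

2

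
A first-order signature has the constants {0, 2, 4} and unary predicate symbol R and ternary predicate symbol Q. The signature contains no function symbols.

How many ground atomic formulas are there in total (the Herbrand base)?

With no function symbols, the Herbrand universe is just the 3 constants.
Ground atoms per predicate: R: 3, Q: 3^3 = 27.
Herbrand base size = 3 + 27 = 30.

30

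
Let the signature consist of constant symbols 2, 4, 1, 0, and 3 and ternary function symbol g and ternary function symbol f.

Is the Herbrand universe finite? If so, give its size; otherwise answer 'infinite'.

The signature has at least one function symbol (g, arity 3) and at least one constant (2).
Iterating g gives infinitely many distinct ground terms: 2, g(2, 2, 2), g(g(2, 2, 2), g(2, 2, 2), g(2, 2, 2)), ...
So the Herbrand universe is infinite.

infinite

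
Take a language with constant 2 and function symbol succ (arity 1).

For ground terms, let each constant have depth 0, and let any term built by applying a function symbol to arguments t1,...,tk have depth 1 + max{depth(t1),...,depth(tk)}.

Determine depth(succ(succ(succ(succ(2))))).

4

depth(succ(2)) = 1 + depth(2) = 1 + 0 = 1
depth(succ(succ(2))) = 1 + depth(succ(2)) = 1 + 1 = 2
depth(succ(succ(succ(2)))) = 1 + depth(succ(succ(2))) = 1 + 2 = 3
depth(succ(succ(succ(succ(2))))) = 1 + depth(succ(succ(succ(2)))) = 1 + 3 = 4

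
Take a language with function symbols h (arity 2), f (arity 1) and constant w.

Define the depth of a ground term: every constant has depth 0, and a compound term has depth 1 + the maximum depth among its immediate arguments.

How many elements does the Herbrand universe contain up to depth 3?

183

Let N_k = |{terms of depth ≤ k}|. Then N_0 = 1 and N_k = 1 + N_{k-1}^2 + N_{k-1} for k ≥ 1 (one summand per function symbol, arity giving the exponent).
N_0 = 1
N_1 = 1 + 1^2 + 1 = 3
N_2 = 1 + 3^2 + 3 = 13
N_3 = 1 + 13^2 + 13 = 183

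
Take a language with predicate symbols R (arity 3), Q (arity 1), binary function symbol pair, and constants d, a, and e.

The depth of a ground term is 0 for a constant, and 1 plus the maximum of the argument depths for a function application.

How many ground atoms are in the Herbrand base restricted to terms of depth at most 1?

First count ground terms of depth ≤ 1.
If N_k denotes the number of depth-≤k ground terms, the 3 constants give N_0 = 3, and each function symbol of arity r contributes N_{k-1}^r new terms at level k: N_k = 3 + N_{k-1}^2.
N_0 = 3
N_1 = 3 + 3^2 = 12
So |H| = 12.
Each predicate of arity r yields |H|^r ground atoms (one per choice of an r-tuple from H):
  R: 12^3 = 1728;  Q: 12
Total ground atoms: 1728 + 12 = 1740.

1740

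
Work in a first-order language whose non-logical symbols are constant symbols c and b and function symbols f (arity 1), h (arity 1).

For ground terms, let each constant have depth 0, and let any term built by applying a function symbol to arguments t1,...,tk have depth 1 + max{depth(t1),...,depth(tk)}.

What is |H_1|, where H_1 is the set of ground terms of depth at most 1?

6

If N_k denotes the number of depth-≤k ground terms, the 2 constants give N_0 = 2, and each function symbol of arity r contributes N_{k-1}^r new terms at level k: N_k = 2 + N_{k-1} + N_{k-1}.
N_0 = 2
N_1 = 2 + 2 + 2 = 6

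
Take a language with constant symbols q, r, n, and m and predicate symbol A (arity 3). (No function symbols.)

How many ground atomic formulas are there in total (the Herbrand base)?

64

With no function symbols, the Herbrand universe is just the 4 constants.
Ground atoms per predicate: A: 4^3 = 64.
Herbrand base size = 64 = 64.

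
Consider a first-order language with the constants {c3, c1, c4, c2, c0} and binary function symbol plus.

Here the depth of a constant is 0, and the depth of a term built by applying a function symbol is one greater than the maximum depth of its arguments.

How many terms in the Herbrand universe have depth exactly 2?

875

If N_k denotes the number of depth-≤k ground terms, the 5 constants give N_0 = 5, and each function symbol of arity r contributes N_{k-1}^r new terms at level k: N_k = 5 + N_{k-1}^2.
N_0 = 5
N_1 = 5 + 5^2 = 30
N_2 = 5 + 30^2 = 905
Terms of depth exactly 2: N_2 − N_1 = 905 − 30 = 875.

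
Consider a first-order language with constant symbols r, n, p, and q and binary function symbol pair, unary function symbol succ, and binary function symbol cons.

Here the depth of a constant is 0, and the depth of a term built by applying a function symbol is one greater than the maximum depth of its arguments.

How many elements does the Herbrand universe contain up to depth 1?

Count level by level. With function symbols pair/2, succ/1, cons/2, the terms of depth ≤ k are the 4 constants together with each function applied to depth-≤(k−1) tuples, so N_k = 4 + N_{k-1}^2 + N_{k-1} + N_{k-1}^2.
N_0 = 4
N_1 = 4 + 4^2 + 4 + 4^2 = 40

40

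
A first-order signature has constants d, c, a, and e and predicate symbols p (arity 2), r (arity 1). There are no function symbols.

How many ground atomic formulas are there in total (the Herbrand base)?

With no function symbols, the Herbrand universe is just the 4 constants.
Ground atoms per predicate: p: 4^2 = 16, r: 4.
Herbrand base size = 16 + 4 = 20.

20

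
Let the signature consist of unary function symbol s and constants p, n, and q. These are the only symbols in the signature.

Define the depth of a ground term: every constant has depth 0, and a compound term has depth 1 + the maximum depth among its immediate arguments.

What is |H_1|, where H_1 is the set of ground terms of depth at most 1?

Let N_k count ground terms of depth at most k. Each non-constant term of depth ≤ k is some function symbol applied to depth-≤(k−1) arguments, giving N_k = 3 + N_{k-1}.
N_0 = 3
N_1 = 3 + 3 = 6
Explicitly: p, n, q, s(p), s(n), s(q).

6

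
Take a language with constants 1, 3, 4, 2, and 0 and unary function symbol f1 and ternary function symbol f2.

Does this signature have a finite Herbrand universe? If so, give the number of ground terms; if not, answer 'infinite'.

The signature has at least one function symbol (f1, arity 1) and at least one constant (1).
Iterating f1 gives infinitely many distinct ground terms: 1, f1(1), f1(f1(1)), ...
So the Herbrand universe is infinite.

infinite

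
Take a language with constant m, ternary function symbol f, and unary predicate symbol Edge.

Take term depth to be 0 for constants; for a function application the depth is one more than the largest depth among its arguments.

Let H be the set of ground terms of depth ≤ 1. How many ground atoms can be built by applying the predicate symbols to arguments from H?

2

First count ground terms of depth ≤ 1.
Count level by level. With function symbols f/3, the terms of depth ≤ k are the 1 constant together with each function applied to depth-≤(k−1) tuples, so N_k = 1 + N_{k-1}^3.
N_0 = 1
N_1 = 1 + 1^3 = 2
Explicitly: m, f(m, m, m).
So |H| = 2.
Each predicate of arity r yields |H|^r ground atoms (one per choice of an r-tuple from H):
  Edge: 2
Total ground atoms: 2.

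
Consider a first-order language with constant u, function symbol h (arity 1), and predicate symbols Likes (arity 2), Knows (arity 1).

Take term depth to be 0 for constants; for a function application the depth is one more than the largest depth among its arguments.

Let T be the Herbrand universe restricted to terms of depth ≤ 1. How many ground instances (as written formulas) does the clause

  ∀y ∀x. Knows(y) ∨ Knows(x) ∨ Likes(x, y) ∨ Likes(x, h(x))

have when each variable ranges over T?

Ground terms of depth ≤ 1:
  If N_k denotes the number of depth-≤k ground terms, the 1 constant gives N_0 = 1, and each function symbol of arity r contributes N_{k-1}^r new terms at level k: N_k = 1 + N_{k-1}.
  N_0 = 1
  N_1 = 1 + 1 = 2
  Explicitly: u, h(u).
So there are 2 ground terms available for substitution.
The body mentions every one of the 2 quantified variables; since ground terms form a free algebra, no two substitutions collapse to the same formula.
Number of ground instances = 2^2 = 4.

4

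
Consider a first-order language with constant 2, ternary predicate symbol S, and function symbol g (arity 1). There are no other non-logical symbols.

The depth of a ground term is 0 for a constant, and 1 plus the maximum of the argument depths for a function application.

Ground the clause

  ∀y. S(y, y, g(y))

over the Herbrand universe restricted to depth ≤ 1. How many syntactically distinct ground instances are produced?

Ground terms of depth ≤ 1:
  Count level by level. With function symbols g/1, the terms of depth ≤ k are the 1 constant together with each function applied to depth-≤(k−1) tuples, so N_k = 1 + N_{k-1}.
  N_0 = 1
  N_1 = 1 + 1 = 2
So there are 2 ground terms available for substitution.
The body mentions the single quantified variable y; since ground terms form a free algebra, no two substitutions collapse to the same formula.
Number of ground instances = 2.

2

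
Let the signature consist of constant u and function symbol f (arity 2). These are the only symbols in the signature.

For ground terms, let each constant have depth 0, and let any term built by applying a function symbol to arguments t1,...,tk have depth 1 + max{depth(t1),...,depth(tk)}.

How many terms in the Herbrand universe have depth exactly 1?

1

Write N_k for the number of ground terms of depth ≤ k. A term of depth ≤ k is either a constant or a function symbol applied to arguments of depth ≤ k−1, so N_k = 1 + N_{k-1}^2.
N_0 = 1
N_1 = 1 + 1^2 = 2
Terms of depth exactly 1: N_1 − N_0 = 2 − 1 = 1.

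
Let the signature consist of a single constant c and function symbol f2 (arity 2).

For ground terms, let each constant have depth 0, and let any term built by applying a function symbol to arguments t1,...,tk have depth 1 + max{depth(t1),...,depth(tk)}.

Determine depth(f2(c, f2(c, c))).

depth(f2(c, c)) = 1 + max(0, 0) = 1
depth(f2(c, f2(c, c))) = 1 + max(0, 1) = 2

2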